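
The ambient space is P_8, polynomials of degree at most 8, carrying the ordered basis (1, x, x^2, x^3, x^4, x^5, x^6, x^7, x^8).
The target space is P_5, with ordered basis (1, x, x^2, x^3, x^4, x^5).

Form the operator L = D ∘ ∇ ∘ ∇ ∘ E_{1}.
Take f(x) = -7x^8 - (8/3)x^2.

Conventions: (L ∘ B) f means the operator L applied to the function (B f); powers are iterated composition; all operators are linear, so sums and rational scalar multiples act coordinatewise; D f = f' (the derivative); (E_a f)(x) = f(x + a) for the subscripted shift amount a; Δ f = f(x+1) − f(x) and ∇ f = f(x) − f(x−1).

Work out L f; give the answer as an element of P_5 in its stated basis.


the image equals g(x) = -2352x^5 - 3920x^3 - 784x

E_{1} f = -7x^8 - 56x^7 - 196x^6 - 392x^5 - 490x^4 - 392x^3 - (596/3)x^2 - (184/3)x - 29/3
∇ E_{1} f = -56x^7 - 196x^6 - 392x^5 - 490x^4 - 392x^3 - 196x^2 - (184/3)x - 29/3
∇ ∇ E_{1} f = -392x^6 - 980x^4 - 392x^2 - 58/3
D ∇ ∇ E_{1} f = -2352x^5 - 3920x^3 - 784x


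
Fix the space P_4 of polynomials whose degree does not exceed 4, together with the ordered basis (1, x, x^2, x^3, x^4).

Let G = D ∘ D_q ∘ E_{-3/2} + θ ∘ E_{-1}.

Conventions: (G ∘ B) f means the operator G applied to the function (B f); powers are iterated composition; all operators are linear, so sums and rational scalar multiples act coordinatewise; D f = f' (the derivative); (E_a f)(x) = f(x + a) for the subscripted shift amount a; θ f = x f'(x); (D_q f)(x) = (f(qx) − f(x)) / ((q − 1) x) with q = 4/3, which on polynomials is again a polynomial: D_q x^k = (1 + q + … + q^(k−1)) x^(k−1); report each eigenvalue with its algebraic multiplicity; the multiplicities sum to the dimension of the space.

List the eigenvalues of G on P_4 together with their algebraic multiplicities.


λ = 0 (multiplicity 1), λ = 1 (multiplicity 1), λ = 2 (multiplicity 1), λ = 3 (multiplicity 1), λ = 4 (multiplicity 1)

image of 1: 0
image of x: x
image of x^2: 2x^2 - 2x + 7/3
image of x^3: 3x^3 - 6x^2 + (101/9)x - 21/2
image of x^4: 4x^4 - 12x^3 + (283/9)x^2 - (160/3)x + 63/2
the matrix is upper triangular; its diagonal is (0, 1, 2, 3, 4)
for a triangular matrix the eigenvalues are the diagonal entries, with algebraic multiplicity their repetition count


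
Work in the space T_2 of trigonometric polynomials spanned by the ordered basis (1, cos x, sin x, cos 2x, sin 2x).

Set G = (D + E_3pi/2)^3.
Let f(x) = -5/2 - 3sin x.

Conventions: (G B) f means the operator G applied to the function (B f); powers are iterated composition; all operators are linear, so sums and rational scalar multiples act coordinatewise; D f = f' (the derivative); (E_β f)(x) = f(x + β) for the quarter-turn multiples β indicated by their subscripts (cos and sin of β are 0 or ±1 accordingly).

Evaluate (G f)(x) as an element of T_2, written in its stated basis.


D f = -3cos x
E_3pi/2 f = -5/2 + 3cos x
(D + E_3pi/2) f = -5/2
D (D + E_3pi/2) f = 0
E_3pi/2 (D + E_3pi/2) f = -5/2
(D + E_3pi/2) (D + E_3pi/2) f = -5/2
D (D + E_3pi/2) (D + E_3pi/2) f = 0
E_3pi/2 (D + E_3pi/2) (D + E_3pi/2) f = -5/2
(D + E_3pi/2) (D + E_3pi/2) (D + E_3pi/2) f = -5/2

the result is g(x) = -5/2


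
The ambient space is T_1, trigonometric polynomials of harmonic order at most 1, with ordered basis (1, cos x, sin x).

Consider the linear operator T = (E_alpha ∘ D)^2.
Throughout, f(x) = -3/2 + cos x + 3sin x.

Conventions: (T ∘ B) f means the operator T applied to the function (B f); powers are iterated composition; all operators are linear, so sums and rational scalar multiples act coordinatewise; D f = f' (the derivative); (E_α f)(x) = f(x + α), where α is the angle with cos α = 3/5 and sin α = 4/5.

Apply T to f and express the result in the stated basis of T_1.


the result is g(x) = -(13/5)cos x + (9/5)sin x

D f = 3cos x - sin x
E_alpha D f = cos x - 3sin x
D (E_alpha ∘ D) f = -3cos x - sin x
E_alpha D (E_alpha ∘ D) f = -(13/5)cos x + (9/5)sin x


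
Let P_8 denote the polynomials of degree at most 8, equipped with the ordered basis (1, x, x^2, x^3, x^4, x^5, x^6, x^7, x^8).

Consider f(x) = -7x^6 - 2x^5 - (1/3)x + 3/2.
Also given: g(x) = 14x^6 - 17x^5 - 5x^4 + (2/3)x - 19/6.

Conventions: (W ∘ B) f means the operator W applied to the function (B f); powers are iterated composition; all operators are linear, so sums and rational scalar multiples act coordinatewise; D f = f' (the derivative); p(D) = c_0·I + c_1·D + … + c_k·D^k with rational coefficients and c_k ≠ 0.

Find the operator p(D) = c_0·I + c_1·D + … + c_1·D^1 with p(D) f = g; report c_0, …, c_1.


c_0 = -2, c_1 = 1/2

D^0 f = -7x^6 - 2x^5 - (1/3)x + 3/2
D^1 f = -42x^5 - 10x^4 - 1/3
matching coefficients of g against c_0 f + c_1 Df + … from the top degree down determines the c_i
solution: c_0 = -2, c_1 = 1/2


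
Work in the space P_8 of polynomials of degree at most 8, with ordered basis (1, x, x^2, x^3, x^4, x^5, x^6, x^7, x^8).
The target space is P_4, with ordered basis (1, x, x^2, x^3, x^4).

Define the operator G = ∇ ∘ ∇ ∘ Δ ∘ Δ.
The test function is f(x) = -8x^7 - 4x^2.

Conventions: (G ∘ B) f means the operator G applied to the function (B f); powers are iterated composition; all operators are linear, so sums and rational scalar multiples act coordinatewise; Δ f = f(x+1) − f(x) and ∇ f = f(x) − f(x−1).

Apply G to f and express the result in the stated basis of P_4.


Δ f = -56x^6 - 168x^5 - 280x^4 - 280x^3 - 168x^2 - 64x - 12
Δ Δ f = -336x^5 - 1680x^4 - 3920x^3 - 5040x^2 - 3472x - 1016
∇ Δ Δ f = -1680x^4 - 3360x^3 - 5040x^2 - 3360x - 1008
∇ (∇ ∘ Δ ∘ Δ) f = -6720x^3 - 6720x

the result is g(x) = -6720x^3 - 6720x


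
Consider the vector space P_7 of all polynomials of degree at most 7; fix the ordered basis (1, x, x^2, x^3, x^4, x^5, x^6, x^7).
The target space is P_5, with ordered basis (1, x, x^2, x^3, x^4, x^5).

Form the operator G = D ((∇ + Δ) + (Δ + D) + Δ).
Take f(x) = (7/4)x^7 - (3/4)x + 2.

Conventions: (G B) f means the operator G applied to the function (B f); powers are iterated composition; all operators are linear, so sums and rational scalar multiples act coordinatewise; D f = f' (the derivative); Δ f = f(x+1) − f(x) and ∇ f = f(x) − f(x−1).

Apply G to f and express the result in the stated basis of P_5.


∇ f = (49/4)x^6 - (147/4)x^5 + (245/4)x^4 - (245/4)x^3 + (147/4)x^2 - (49/4)x + 1
Δ f = (49/4)x^6 + (147/4)x^5 + (245/4)x^4 + (245/4)x^3 + (147/4)x^2 + (49/4)x + 1
(∇ + Δ) f = (49/2)x^6 + (245/2)x^4 + (147/2)x^2 + 2
Δ f = (49/4)x^6 + (147/4)x^5 + (245/4)x^4 + (245/4)x^3 + (147/4)x^2 + (49/4)x + 1
D f = (49/4)x^6 - 3/4
(Δ + D) f = (49/2)x^6 + (147/4)x^5 + (245/4)x^4 + (245/4)x^3 + (147/4)x^2 + (49/4)x + 1/4
Δ f = (49/4)x^6 + (147/4)x^5 + (245/4)x^4 + (245/4)x^3 + (147/4)x^2 + (49/4)x + 1
((∇ + Δ) + (Δ + D) + Δ) f = (245/4)x^6 + (147/2)x^5 + 245x^4 + (245/2)x^3 + 147x^2 + (49/2)x + 13/4
D ((∇ + Δ) + (Δ + D) + Δ) f = (735/2)x^5 + (735/2)x^4 + 980x^3 + (735/2)x^2 + 294x + 49/2

the result is g(x) = (735/2)x^5 + (735/2)x^4 + 980x^3 + (735/2)x^2 + 294x + 49/2


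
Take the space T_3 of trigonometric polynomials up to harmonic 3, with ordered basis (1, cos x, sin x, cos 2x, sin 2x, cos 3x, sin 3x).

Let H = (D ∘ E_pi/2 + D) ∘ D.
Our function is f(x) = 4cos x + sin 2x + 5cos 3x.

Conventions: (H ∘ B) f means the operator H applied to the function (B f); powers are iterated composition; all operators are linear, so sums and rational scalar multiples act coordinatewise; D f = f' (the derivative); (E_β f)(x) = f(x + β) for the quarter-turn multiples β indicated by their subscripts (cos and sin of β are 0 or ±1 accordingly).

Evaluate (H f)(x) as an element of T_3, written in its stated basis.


D f = -4sin x + 2cos 2x - 15sin 3x
E_pi/2 D f = -4cos x - 2cos 2x + 15cos 3x
D E_pi/2 D f = 4sin x + 4sin 2x - 45sin 3x
D D f = -4cos x - 4sin 2x - 45cos 3x
(D ∘ E_pi/2 + D) D f = -4cos x + 4sin x - 45cos 3x - 45sin 3x

g(x) = -4cos x + 4sin x - 45cos 3x - 45sin 3x


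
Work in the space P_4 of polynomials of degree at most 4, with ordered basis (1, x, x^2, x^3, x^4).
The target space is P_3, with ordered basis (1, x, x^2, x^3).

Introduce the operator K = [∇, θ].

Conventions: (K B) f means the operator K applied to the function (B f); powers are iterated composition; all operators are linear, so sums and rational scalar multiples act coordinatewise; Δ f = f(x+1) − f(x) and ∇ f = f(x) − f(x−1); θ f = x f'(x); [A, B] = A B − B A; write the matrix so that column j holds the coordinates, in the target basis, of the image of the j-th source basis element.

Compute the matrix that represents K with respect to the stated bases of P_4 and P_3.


image of 1: 0
image of x: 1
image of x^2: 2x - 2
image of x^3: 3x^2 - 6x + 3
image of x^4: 4x^3 - 12x^2 + 12x - 4
each image's coordinates form column j of the matrix

the matrix is [[0, 1, -2, 3, -4]; [0, 0, 2, -6, 12]; [0, 0, 0, 3, -12]; [0, 0, 0, 0, 4]] (rows listed top to bottom)


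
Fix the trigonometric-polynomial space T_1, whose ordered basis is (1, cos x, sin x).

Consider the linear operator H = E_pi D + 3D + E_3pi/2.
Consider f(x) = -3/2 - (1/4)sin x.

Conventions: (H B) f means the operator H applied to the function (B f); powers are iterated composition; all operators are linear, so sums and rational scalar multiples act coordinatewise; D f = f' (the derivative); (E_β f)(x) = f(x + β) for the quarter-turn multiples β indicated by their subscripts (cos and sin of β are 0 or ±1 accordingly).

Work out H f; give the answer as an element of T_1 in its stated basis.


the image equals g(x) = -3/2 - (1/4)cos x

D f = -(1/4)cos x
E_pi D f = (1/4)cos x
D f = -(1/4)cos x
(3D) f = -(3/4)cos x
E_3pi/2 f = -3/2 + (1/4)cos x
(E_pi D + 3D + E_3pi/2) f = -3/2 - (1/4)cos x


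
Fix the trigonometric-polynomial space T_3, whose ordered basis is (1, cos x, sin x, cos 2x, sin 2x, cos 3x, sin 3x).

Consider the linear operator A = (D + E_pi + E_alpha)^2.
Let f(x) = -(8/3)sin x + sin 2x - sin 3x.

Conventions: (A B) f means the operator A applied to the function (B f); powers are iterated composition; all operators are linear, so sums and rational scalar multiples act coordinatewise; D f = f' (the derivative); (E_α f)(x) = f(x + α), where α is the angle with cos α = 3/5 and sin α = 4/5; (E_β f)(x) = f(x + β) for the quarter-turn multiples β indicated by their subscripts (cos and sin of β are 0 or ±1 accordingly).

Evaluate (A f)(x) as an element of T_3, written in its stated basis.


D f = -(8/3)cos x + 2cos 2x - 3cos 3x
E_pi f = (8/3)sin x + sin 2x + sin 3x
E_alpha f = -(32/15)cos x - (8/5)sin x + (24/25)cos 2x - (7/25)sin 2x - (44/125)cos 3x + (117/125)sin 3x
(D + E_pi + E_alpha) f = -(24/5)cos x + (16/15)sin x + (74/25)cos 2x + (18/25)sin 2x - (419/125)cos 3x + (242/125)sin 3x
D (D + E_pi + E_alpha) f = (16/15)cos x + (24/5)sin x + (36/25)cos 2x - (148/25)sin 2x + (726/125)cos 3x + (1257/125)sin 3x
E_pi (D + E_pi + E_alpha) f = (24/5)cos x - (16/15)sin x + (74/25)cos 2x + (18/25)sin 2x + (419/125)cos 3x - (242/125)sin 3x
E_alpha (D + E_pi + E_alpha) f = -(152/75)cos x + (112/25)sin x - (86/625)cos 2x - (1902/625)sin 2x + (59671/15625)cos 3x - (9878/15625)sin 3x
(D + E_pi + E_alpha) (D + E_pi + E_alpha) f = (96/25)cos x + (616/75)sin x + (2664/625)cos 2x - (5152/625)sin 2x + (202796/15625)cos 3x + (116997/15625)sin 3x

g(x) = (96/25)cos x + (616/75)sin x + (2664/625)cos 2x - (5152/625)sin 2x + (202796/15625)cos 3x + (116997/15625)sin 3x


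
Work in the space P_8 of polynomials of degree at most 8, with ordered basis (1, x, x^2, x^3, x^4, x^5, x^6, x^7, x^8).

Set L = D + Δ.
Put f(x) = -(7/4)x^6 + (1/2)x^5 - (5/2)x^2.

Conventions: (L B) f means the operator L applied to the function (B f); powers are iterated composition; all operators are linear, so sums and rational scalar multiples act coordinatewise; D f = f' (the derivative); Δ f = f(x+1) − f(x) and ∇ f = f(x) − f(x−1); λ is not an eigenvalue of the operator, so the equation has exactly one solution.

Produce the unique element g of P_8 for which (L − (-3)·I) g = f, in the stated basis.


the result is g(x) = -(7/12)x^6 + (5/2)x^5 - (65/12)x^4 + 10x^3 - (185/12)x^2 + (133/9)x - 743/108

write g with unknown coordinates in the stated basis and equate coefficients in (L − (-3)·I) g = f
solving from the highest basis element down gives g = -(7/12)x^6 + (5/2)x^5 - (65/12)x^4 + 10x^3 - (185/12)x^2 + (133/9)x - 743/108
check: L g = -7x^5 + (65/4)x^4 - 30x^3 + (175/4)x^2 - (133/3)x + 743/36
so L g − (-3)·g = -(7/4)x^6 + (1/2)x^5 - (5/2)x^2 = f ✓


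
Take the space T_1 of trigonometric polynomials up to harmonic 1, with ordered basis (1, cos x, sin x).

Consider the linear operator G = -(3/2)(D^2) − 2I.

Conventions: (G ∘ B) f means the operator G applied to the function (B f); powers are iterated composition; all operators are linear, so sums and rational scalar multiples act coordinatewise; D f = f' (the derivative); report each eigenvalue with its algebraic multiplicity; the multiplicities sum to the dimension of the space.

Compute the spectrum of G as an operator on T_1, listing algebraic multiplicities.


image of 1: -2
image of cos x: -(1/2)cos x
image of sin x: -(1/2)sin x
the matrix is diagonal; its diagonal is (-2, -1/2, -1/2)
for a triangular matrix the eigenvalues are the diagonal entries, with algebraic multiplicity their repetition count

λ = -2 (multiplicity 1), λ = -1/2 (multiplicity 2)


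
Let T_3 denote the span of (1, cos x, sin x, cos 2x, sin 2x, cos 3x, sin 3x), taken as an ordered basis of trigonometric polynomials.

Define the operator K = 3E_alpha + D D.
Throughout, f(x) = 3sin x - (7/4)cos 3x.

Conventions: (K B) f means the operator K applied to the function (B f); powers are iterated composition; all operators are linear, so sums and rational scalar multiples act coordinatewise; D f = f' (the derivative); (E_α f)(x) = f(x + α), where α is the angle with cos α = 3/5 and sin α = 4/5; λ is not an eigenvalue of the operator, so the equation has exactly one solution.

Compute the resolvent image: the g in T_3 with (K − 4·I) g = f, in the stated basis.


the image equals g(x) = -(9/20)cos x - (3/5)sin x + (1729/15688)cos 3x - (231/31376)sin 3x

write g with unknown coordinates in the stated basis and equate coefficients in (K − 4·I) g = f
solving from the highest basis element down gives g = -(9/20)cos x - (3/5)sin x + (1729/15688)cos 3x - (231/31376)sin 3x
check: K g = -(9/5)cos x + (3/5)sin x - (10269/7844)cos 3x - (231/7844)sin 3x
so K g − 4·g = 3sin x - (7/4)cos 3x = f ✓


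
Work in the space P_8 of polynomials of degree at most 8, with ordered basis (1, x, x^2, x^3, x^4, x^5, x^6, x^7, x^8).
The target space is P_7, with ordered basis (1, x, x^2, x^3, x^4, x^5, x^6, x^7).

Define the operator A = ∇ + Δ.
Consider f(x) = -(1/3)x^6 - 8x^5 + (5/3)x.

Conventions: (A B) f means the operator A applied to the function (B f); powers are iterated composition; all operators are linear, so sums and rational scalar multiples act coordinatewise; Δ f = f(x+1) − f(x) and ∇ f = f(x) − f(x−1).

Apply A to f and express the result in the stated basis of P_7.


g(x) = -4x^5 - 80x^4 - (40/3)x^3 - 160x^2 - 4x - 38/3

∇ f = -2x^5 - 35x^4 + (220/3)x^3 - 75x^2 + 38x - 6
Δ f = -2x^5 - 45x^4 - (260/3)x^3 - 85x^2 - 42x - 20/3
(∇ + Δ) f = -4x^5 - 80x^4 - (40/3)x^3 - 160x^2 - 4x - 38/3


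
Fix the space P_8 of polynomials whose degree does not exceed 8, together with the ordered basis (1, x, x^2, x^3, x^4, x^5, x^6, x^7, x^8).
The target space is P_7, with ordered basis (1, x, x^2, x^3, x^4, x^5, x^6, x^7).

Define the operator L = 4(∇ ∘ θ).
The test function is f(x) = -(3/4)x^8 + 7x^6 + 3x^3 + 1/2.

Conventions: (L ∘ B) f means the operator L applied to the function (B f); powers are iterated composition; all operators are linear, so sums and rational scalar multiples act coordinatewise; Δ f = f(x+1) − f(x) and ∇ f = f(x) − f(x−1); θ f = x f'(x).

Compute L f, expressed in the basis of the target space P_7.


the result is g(x) = -192x^7 + 672x^6 - 336x^5 - 840x^4 + 2016x^3 - 1740x^2 + 708x - 108

θ f = -6x^8 + 42x^6 + 9x^3
∇ θ f = -48x^7 + 168x^6 - 84x^5 - 210x^4 + 504x^3 - 435x^2 + 177x - 27
(4(∇ ∘ θ)) f = -192x^7 + 672x^6 - 336x^5 - 840x^4 + 2016x^3 - 1740x^2 + 708x - 108


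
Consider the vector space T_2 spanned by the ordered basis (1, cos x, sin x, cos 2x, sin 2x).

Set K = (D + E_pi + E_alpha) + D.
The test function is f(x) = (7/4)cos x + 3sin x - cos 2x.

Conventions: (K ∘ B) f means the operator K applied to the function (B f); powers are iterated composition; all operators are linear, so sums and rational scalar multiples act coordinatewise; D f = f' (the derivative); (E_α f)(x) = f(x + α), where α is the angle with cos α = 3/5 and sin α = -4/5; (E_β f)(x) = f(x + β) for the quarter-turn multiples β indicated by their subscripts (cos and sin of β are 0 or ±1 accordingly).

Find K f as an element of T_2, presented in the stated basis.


g(x) = (29/10)cos x - (33/10)sin x - (18/25)cos 2x + (76/25)sin 2x

D f = 3cos x - (7/4)sin x + 2sin 2x
E_pi f = -(7/4)cos x - 3sin x - cos 2x
E_alpha f = -(27/20)cos x + (16/5)sin x + (7/25)cos 2x - (24/25)sin 2x
(D + E_pi + E_alpha) f = -(1/10)cos x - (31/20)sin x - (18/25)cos 2x + (26/25)sin 2x
D f = 3cos x - (7/4)sin x + 2sin 2x
((D + E_pi + E_alpha) + D) f = (29/10)cos x - (33/10)sin x - (18/25)cos 2x + (76/25)sin 2x


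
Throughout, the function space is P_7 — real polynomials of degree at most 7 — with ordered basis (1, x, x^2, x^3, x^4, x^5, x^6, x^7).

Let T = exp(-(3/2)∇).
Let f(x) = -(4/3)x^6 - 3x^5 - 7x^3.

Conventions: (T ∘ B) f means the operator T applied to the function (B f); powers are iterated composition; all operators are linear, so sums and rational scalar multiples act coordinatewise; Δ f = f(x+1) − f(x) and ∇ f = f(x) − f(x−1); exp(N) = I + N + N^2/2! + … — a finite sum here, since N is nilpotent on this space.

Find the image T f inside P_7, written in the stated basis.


order-1 term: 12x^5 - (15/2)x^4 - 5x^3 + (93/2)x^2 - 42x + 13
order-2 term: -45x^4 + (225/2)x^3 - (225/2)x^2 - (27/2)x + 111/2
order-3 term: 90x^3 - (1215/4)x^2 + (1485/4)x - 513/4
order-4 term: -(405/4)x^2 + (5265/16)x - 2295/8
order-5 term: (243/4)x - 4131/32
order-6 term: -243/16
the series for exp(-(3/2)∇) f terminates at order 6
exp(-(3/2)∇) f = -(4/3)x^6 + 9x^5 - (105/2)x^4 + (381/2)x^3 - 471x^2 + (11289/16)x - 15709/32

g(x) = -(4/3)x^6 + 9x^5 - (105/2)x^4 + (381/2)x^3 - 471x^2 + (11289/16)x - 15709/32


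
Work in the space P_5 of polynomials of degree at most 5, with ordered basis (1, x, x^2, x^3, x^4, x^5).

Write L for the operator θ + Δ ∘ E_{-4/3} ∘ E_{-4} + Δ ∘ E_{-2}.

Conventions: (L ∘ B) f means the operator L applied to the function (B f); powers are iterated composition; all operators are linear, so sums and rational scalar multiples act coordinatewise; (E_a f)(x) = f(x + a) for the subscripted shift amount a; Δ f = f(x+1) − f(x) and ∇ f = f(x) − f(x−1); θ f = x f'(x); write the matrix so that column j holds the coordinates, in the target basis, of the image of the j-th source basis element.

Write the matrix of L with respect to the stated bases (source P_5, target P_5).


the matrix is [[0, 2, -38/3, 232/3, -12730/27, 228272/81]; [0, 1, 4, -38, 928/3, -63650/27]; [0, 0, 2, 6, -76, 2320/3]; [0, 0, 0, 3, 8, -380/3]; [0, 0, 0, 0, 4, 10]; [0, 0, 0, 0, 0, 5]] (rows listed top to bottom)

image of 1: 0
image of x: x + 2
image of x^2: 2x^2 + 4x - 38/3
image of x^3: 3x^3 + 6x^2 - 38x + 232/3
image of x^4: 4x^4 + 8x^3 - 76x^2 + (928/3)x - 12730/27
image of x^5: 5x^5 + 10x^4 - (380/3)x^3 + (2320/3)x^2 - (63650/27)x + 228272/81
each image's coordinates form column j of the matrix


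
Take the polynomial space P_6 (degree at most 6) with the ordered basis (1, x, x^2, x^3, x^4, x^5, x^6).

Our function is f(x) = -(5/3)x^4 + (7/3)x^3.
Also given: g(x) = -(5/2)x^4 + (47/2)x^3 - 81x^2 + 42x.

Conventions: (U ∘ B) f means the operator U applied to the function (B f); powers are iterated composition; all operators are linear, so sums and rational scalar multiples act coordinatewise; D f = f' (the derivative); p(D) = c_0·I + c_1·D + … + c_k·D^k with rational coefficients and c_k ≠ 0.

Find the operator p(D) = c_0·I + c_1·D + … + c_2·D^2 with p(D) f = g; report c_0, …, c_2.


p(D) = (3/2)·I − 3·D + 3·D^2, i.e. c_0 = 3/2, c_1 = -3, c_2 = 3

D^0 f = -(5/3)x^4 + (7/3)x^3
D^1 f = -(20/3)x^3 + 7x^2
D^2 f = -20x^2 + 14x
matching coefficients of g against c_0 f + c_1 Df + … from the top degree down determines the c_i
solution: c_0 = 3/2, c_1 = -3, c_2 = 3


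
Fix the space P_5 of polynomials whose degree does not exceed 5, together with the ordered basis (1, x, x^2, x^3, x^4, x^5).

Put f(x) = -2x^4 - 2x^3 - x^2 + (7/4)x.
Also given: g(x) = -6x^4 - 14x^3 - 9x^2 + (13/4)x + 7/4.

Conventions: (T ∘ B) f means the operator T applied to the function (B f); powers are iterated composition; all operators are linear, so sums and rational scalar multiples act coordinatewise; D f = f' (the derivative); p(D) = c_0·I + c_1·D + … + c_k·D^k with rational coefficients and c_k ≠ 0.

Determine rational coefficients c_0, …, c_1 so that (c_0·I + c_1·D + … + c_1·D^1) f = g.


p(D) = 3·I + D, i.e. c_0 = 3, c_1 = 1

D^0 f = -2x^4 - 2x^3 - x^2 + (7/4)x
D^1 f = -8x^3 - 6x^2 - 2x + 7/4
matching coefficients of g against c_0 f + c_1 Df + … from the top degree down determines the c_i
solution: c_0 = 3, c_1 = 1


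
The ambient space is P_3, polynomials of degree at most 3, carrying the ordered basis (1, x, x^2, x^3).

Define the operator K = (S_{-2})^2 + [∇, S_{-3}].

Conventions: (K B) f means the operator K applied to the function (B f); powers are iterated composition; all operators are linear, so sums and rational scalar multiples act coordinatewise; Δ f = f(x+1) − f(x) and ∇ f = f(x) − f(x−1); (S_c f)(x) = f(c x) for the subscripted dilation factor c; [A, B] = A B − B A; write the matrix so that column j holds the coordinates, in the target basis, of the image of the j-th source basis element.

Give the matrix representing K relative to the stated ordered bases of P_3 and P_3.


image of 1: 1
image of x: 4x - 4
image of x^2: 16x^2 + 24x - 8
image of x^3: 64x^3 - 108x^2 + 72x - 28
each image's coordinates form column j of the matrix

the matrix is [[1, -4, -8, -28]; [0, 4, 24, 72]; [0, 0, 16, -108]; [0, 0, 0, 64]] (rows listed top to bottom)


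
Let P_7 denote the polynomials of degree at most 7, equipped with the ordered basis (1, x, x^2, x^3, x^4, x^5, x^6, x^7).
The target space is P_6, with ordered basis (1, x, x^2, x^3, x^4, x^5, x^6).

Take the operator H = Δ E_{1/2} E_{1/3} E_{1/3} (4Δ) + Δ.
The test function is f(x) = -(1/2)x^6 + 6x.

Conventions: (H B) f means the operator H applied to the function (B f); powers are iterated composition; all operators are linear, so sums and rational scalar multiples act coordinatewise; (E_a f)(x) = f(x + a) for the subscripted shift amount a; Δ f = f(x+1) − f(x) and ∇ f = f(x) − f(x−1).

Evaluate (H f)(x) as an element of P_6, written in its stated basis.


the result is g(x) = -3x^5 - (135/2)x^4 - 530x^3 - (3515/2)x^2 - (24337/9)x - 173063/108

Δ f = -3x^5 - (15/2)x^4 - 10x^3 - (15/2)x^2 - 3x + 11/2
(4Δ) f = -12x^5 - 30x^4 - 40x^3 - 30x^2 - 12x + 22
E_{1/3} (4Δ) f = -12x^5 - 50x^4 - (280/3)x^3 - (850/9)x^2 - (1364/27)x + 1034/81
E_{1/3} E_{1/3} (4Δ) f = -12x^5 - 70x^4 - (520/3)x^3 - (2030/9)x^2 - (4124/27)x - 1514/81
E_{1/2} E_{1/3} E_{1/3} (4Δ) f = -12x^5 - 100x^4 - (1030/3)x^3 - (5450/9)x^2 - (59081/108)x - 57629/324
Δ (E_{1/2} E_{1/3} E_{1/3}) (4Δ) f = -60x^4 - 520x^3 - 1750x^2 - (24310/9)x - 173657/108
Δ f = -3x^5 - (15/2)x^4 - 10x^3 - (15/2)x^2 - 3x + 11/2
(Δ E_{1/2} E_{1/3} E_{1/3} (4Δ) + Δ) f = -3x^5 - (135/2)x^4 - 530x^3 - (3515/2)x^2 - (24337/9)x - 173063/108


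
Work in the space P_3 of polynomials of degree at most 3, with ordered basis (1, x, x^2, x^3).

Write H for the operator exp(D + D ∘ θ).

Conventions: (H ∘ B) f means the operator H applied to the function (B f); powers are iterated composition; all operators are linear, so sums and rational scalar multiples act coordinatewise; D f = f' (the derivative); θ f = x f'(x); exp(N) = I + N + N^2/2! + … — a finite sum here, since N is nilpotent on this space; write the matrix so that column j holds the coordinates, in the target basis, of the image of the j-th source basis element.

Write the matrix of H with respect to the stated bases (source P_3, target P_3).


the matrix is [[1, 2, 6, 24]; [0, 1, 6, 36]; [0, 0, 1, 12]; [0, 0, 0, 1]] (rows listed top to bottom)

image of 1: 1
image of x: x + 2
image of x^2: x^2 + 6x + 6
image of x^3: x^3 + 12x^2 + 36x + 24
each image's coordinates form column j of the matrix


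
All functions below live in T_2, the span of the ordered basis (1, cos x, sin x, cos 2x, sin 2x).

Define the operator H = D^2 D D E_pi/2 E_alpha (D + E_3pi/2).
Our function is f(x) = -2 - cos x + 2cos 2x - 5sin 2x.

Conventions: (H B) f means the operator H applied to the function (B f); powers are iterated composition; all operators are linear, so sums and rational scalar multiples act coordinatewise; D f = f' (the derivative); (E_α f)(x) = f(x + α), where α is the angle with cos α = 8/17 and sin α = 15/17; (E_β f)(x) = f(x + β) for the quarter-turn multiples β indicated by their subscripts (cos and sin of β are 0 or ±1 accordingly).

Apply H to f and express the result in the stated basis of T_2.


D f = sin x - 10cos 2x - 4sin 2x
E_3pi/2 f = -2 - sin x - 2cos 2x + 5sin 2x
(D + E_3pi/2) f = -2 - 12cos 2x + sin 2x
E_alpha (D + E_3pi/2) f = -2 + (2172/289)cos 2x + (2719/289)sin 2x
E_pi/2 E_alpha (D + E_3pi/2) f = -2 - (2172/289)cos 2x - (2719/289)sin 2x
D E_pi/2 E_alpha (D + E_3pi/2) f = -(5438/289)cos 2x + (4344/289)sin 2x
D D E_pi/2 E_alpha (D + E_3pi/2) f = (8688/289)cos 2x + (10876/289)sin 2x
D (D D E_pi/2) E_alpha (D + E_3pi/2) f = (21752/289)cos 2x - (17376/289)sin 2x
D D (D D E_pi/2) E_alpha (D + E_3pi/2) f = -(34752/289)cos 2x - (43504/289)sin 2x

g(x) = -(34752/289)cos 2x - (43504/289)sin 2x


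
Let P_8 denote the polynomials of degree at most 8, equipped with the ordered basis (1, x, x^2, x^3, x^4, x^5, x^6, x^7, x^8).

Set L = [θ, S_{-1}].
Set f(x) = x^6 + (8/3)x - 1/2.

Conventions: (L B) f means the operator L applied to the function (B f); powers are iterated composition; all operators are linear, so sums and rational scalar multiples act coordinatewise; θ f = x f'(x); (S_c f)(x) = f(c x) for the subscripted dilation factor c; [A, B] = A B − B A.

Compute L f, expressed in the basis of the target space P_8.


S_{-1} f = x^6 - (8/3)x - 1/2
θ S_{-1} f = 6x^6 - (8/3)x
θ f = 6x^6 + (8/3)x
S_{-1} θ f = 6x^6 - (8/3)x
[θ, S_{-1}] f = 0

g(x) = 0


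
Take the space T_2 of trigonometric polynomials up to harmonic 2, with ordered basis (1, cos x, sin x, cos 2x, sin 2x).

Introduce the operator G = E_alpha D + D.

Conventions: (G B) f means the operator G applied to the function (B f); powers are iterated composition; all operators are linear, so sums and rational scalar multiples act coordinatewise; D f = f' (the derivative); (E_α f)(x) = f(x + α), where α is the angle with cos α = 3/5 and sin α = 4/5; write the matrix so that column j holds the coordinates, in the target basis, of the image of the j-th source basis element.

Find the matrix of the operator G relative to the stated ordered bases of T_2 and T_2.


the matrix is [[0, 0, 0, 0, 0]; [0, -4/5, 8/5, 0, 0]; [0, -8/5, -4/5, 0, 0]; [0, 0, 0, -48/25, 36/25]; [0, 0, 0, -36/25, -48/25]] (rows listed top to bottom)

image of 1: 0
image of cos x: -(4/5)cos x - (8/5)sin x
image of sin x: (8/5)cos x - (4/5)sin x
image of cos 2x: -(48/25)cos 2x - (36/25)sin 2x
image of sin 2x: (36/25)cos 2x - (48/25)sin 2x
each image's coordinates form column j of the matrix


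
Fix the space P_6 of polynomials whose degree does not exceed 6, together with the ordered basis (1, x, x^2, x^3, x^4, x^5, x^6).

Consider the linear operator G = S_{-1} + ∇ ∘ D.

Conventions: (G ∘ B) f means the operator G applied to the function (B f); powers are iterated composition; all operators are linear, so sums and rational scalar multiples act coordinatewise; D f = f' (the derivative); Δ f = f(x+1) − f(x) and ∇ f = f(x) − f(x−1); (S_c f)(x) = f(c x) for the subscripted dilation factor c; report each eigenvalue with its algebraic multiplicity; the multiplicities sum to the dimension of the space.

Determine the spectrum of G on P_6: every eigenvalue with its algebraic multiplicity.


λ = -1 (multiplicity 3), λ = 1 (multiplicity 4)

image of 1: 1
image of x: -x
image of x^2: x^2 + 2
image of x^3: -x^3 + 6x - 3
image of x^4: x^4 + 12x^2 - 12x + 4
image of x^5: -x^5 + 20x^3 - 30x^2 + 20x - 5
image of x^6: x^6 + 30x^4 - 60x^3 + 60x^2 - 30x + 6
the matrix is upper triangular; its diagonal is (1, -1, 1, -1, 1, -1, 1)
for a triangular matrix the eigenvalues are the diagonal entries, with algebraic multiplicity their repetition count


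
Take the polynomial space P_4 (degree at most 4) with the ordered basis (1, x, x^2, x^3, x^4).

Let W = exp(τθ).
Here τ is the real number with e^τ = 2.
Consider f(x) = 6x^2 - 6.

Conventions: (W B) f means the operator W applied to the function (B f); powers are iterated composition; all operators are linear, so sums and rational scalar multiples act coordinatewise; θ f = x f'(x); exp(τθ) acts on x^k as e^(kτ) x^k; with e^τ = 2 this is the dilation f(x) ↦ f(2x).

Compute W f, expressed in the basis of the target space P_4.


g(x) = 24x^2 - 6

exp(τθ) x^k = e^(kτ) x^k; with e^τ = 2 this sends x^k to 2^k x^k
x^2 ↦ 4 x^2
applying this coordinatewise to f: exp(τθ) f = 24x^2 - 6


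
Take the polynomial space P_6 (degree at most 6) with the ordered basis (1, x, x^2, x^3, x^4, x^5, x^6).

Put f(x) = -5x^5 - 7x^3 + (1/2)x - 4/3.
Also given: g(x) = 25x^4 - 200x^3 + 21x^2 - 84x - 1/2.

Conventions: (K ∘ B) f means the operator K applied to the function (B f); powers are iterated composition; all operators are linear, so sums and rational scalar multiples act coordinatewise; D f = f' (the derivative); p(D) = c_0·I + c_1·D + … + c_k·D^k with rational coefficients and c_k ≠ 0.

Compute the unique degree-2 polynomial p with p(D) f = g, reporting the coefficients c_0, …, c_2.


D^0 f = -5x^5 - 7x^3 + (1/2)x - 4/3
D^1 f = -25x^4 - 21x^2 + 1/2
D^2 f = -100x^3 - 42x
matching coefficients of g against c_0 f + c_1 Df + … from the top degree down determines the c_i
solution: c_0 = 0, c_1 = -1, c_2 = 2

c_0 = 0, c_1 = -1, c_2 = 2


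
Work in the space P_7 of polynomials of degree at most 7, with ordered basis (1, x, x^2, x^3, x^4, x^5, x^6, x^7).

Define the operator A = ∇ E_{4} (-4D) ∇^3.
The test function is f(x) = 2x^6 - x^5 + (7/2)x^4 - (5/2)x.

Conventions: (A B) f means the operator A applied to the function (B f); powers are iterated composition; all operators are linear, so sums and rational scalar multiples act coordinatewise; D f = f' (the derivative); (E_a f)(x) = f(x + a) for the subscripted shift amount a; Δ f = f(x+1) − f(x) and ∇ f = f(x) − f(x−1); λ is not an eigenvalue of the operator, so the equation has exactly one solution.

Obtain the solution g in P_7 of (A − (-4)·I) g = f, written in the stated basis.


the result is g(x) = (1/2)x^6 - (1/4)x^5 + (7/8)x^4 + (2875/8)x + 690

write g with unknown coordinates in the stated basis and equate coefficients in (A − (-4)·I) g = f
solving from the highest basis element down gives g = (1/2)x^6 - (1/4)x^5 + (7/8)x^4 + (2875/8)x + 690
check: A g = -1440x - 2760
so A g − (-4)·g = 2x^6 - x^5 + (7/2)x^4 - (5/2)x = f ✓


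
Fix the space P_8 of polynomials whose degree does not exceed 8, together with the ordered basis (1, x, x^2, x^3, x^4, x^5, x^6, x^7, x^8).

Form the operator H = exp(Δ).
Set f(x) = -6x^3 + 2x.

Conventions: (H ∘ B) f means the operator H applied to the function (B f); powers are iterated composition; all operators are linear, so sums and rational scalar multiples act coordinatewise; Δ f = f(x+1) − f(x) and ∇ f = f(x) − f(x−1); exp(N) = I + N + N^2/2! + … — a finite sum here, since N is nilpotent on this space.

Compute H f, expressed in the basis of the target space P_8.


order-1 term: -18x^2 - 18x - 4
order-2 term: -18x - 18
order-3 term: -6
the series for exp(Δ) f terminates at order 3
exp(Δ) f = -6x^3 - 18x^2 - 34x - 28

the image equals g(x) = -6x^3 - 18x^2 - 34x - 28


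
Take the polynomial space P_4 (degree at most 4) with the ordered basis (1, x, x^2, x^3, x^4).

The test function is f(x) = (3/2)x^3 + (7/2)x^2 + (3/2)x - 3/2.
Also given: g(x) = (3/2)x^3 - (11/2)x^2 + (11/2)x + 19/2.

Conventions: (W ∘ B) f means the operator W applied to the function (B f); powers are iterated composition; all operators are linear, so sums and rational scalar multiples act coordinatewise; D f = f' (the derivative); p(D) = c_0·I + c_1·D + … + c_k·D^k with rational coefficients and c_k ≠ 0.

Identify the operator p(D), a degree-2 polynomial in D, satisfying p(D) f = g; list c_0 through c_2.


D^0 f = (3/2)x^3 + (7/2)x^2 + (3/2)x - 3/2
D^1 f = (9/2)x^2 + 7x + 3/2
D^2 f = 9x + 7
matching coefficients of g against c_0 f + c_1 Df + … from the top degree down determines the c_i
solution: c_0 = 1, c_1 = -2, c_2 = 2

p(D) = I − 2·D + 2·D^2, i.e. c_0 = 1, c_1 = -2, c_2 = 2


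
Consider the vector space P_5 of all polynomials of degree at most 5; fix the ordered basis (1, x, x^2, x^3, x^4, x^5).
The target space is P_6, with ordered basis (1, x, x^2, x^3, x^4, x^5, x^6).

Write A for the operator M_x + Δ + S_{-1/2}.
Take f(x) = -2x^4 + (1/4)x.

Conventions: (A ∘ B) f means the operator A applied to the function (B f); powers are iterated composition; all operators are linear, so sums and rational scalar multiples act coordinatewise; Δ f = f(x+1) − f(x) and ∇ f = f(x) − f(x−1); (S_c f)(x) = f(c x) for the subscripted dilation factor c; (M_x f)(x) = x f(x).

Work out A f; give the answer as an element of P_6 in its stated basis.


M_x f = -2x^5 + (1/4)x^2
Δ f = -8x^3 - 12x^2 - 8x - 7/4
S_{-1/2} f = -(1/8)x^4 - (1/8)x
(M_x + Δ + S_{-1/2}) f = -2x^5 - (1/8)x^4 - 8x^3 - (47/4)x^2 - (65/8)x - 7/4

the image equals g(x) = -2x^5 - (1/8)x^4 - 8x^3 - (47/4)x^2 - (65/8)x - 7/4


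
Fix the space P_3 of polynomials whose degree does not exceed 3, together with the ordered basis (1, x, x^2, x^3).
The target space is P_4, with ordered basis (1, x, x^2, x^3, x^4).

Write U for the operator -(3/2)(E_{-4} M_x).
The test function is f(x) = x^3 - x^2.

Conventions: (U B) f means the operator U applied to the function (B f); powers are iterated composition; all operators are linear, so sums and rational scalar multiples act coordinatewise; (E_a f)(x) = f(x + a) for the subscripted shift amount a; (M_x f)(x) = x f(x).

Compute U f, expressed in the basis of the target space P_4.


M_x f = x^4 - x^3
E_{-4} M_x f = x^4 - 17x^3 + 108x^2 - 304x + 320
(-(3/2)(E_{-4} M_x)) f = -(3/2)x^4 + (51/2)x^3 - 162x^2 + 456x - 480

the image equals g(x) = -(3/2)x^4 + (51/2)x^3 - 162x^2 + 456x - 480


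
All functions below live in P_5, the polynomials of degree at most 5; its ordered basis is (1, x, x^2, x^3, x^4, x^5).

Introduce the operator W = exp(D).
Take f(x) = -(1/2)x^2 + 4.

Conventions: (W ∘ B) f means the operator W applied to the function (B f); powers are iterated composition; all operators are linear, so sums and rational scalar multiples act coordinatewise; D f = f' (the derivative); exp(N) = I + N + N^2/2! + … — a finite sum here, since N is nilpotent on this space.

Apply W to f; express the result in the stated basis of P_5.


order-1 term: -x
order-2 term: -1/2
the series for exp(D) f terminates at order 2
exp(D) f = -(1/2)x^2 - x + 7/2

the image equals g(x) = -(1/2)x^2 - x + 7/2


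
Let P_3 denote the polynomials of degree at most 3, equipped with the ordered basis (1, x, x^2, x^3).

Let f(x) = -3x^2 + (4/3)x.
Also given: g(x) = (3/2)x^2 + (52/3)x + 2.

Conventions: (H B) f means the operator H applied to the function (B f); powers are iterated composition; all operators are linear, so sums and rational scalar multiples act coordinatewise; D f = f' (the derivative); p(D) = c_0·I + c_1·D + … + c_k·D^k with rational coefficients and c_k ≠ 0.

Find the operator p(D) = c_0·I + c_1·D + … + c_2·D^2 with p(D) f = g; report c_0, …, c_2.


c_0 = -1/2, c_1 = -3, c_2 = -1

D^0 f = -3x^2 + (4/3)x
D^1 f = -6x + 4/3
D^2 f = -6
matching coefficients of g against c_0 f + c_1 Df + … from the top degree down determines the c_i
solution: c_0 = -1/2, c_1 = -3, c_2 = -1


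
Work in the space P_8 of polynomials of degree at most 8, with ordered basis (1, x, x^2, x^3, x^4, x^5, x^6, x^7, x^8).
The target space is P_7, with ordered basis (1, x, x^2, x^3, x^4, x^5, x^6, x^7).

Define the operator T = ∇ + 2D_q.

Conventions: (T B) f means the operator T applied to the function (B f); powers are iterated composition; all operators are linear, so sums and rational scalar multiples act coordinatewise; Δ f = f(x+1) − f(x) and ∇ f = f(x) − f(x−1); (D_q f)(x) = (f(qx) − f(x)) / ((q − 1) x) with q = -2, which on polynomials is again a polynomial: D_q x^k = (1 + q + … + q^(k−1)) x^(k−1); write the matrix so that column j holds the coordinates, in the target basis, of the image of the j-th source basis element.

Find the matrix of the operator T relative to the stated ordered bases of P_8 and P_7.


image of 1: 0
image of x: 3
image of x^2: -1
image of x^3: 9x^2 - 3x + 1
image of x^4: -6x^3 - 6x^2 + 4x - 1
image of x^5: 27x^4 - 10x^3 + 10x^2 - 5x + 1
image of x^6: -36x^5 - 15x^4 + 20x^3 - 15x^2 + 6x - 1
image of x^7: 93x^6 - 21x^5 + 35x^4 - 35x^3 + 21x^2 - 7x + 1
image of x^8: -162x^7 - 28x^6 + 56x^5 - 70x^4 + 56x^3 - 28x^2 + 8x - 1
each image's coordinates form column j of the matrix

the matrix is [[0, 3, -1, 1, -1, 1, -1, 1, -1]; [0, 0, 0, -3, 4, -5, 6, -7, 8]; [0, 0, 0, 9, -6, 10, -15, 21, -28]; [0, 0, 0, 0, -6, -10, 20, -35, 56]; [0, 0, 0, 0, 0, 27, -15, 35, -70]; [0, 0, 0, 0, 0, 0, -36, -21, 56]; [0, 0, 0, 0, 0, 0, 0, 93, -28]; [0, 0, 0, 0, 0, 0, 0, 0, -162]] (rows listed top to bottom)


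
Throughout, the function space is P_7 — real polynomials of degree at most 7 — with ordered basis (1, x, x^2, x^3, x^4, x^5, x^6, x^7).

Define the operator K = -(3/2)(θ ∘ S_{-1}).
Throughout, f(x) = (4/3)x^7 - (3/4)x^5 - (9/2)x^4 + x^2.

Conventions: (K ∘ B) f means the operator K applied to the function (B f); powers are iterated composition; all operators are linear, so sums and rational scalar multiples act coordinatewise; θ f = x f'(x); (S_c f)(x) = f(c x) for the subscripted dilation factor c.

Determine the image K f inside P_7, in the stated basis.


S_{-1} f = -(4/3)x^7 + (3/4)x^5 - (9/2)x^4 + x^2
θ S_{-1} f = -(28/3)x^7 + (15/4)x^5 - 18x^4 + 2x^2
(-(3/2)(θ ∘ S_{-1})) f = 14x^7 - (45/8)x^5 + 27x^4 - 3x^2

g(x) = 14x^7 - (45/8)x^5 + 27x^4 - 3x^2


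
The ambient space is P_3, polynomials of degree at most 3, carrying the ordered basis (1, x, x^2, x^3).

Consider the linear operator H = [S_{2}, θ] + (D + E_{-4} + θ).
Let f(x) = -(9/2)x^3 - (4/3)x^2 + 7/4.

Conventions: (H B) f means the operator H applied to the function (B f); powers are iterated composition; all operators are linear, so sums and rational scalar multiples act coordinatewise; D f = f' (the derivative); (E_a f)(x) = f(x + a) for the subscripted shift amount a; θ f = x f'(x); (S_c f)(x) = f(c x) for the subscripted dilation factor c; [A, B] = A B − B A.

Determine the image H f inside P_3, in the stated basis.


the result is g(x) = -18x^3 + (73/2)x^2 - 208x + 3221/12

θ f = -(27/2)x^3 - (8/3)x^2
S_{2} θ f = -108x^3 - (32/3)x^2
S_{2} f = -36x^3 - (16/3)x^2 + 7/4
θ S_{2} f = -108x^3 - (32/3)x^2
[S_{2}, θ] f = 0
D f = -(27/2)x^2 - (8/3)x
E_{-4} f = -(9/2)x^3 + (158/3)x^2 - (616/3)x + 3221/12
θ f = -(27/2)x^3 - (8/3)x^2
(D + E_{-4} + θ) f = -18x^3 + (73/2)x^2 - 208x + 3221/12
([S_{2}, θ] + (D + E_{-4} + θ)) f = -18x^3 + (73/2)x^2 - 208x + 3221/12


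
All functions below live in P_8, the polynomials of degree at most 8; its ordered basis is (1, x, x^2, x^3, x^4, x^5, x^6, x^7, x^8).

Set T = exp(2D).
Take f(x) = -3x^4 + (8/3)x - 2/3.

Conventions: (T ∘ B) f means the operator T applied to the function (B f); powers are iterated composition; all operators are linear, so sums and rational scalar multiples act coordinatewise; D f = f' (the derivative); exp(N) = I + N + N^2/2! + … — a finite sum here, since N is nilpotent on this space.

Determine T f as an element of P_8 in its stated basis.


order-1 term: -24x^3 + 16/3
order-2 term: -72x^2
order-3 term: -96x
order-4 term: -48
the series for exp(2D) f terminates at order 4
exp(2D) f = -3x^4 - 24x^3 - 72x^2 - (280/3)x - 130/3

the result is g(x) = -3x^4 - 24x^3 - 72x^2 - (280/3)x - 130/3
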